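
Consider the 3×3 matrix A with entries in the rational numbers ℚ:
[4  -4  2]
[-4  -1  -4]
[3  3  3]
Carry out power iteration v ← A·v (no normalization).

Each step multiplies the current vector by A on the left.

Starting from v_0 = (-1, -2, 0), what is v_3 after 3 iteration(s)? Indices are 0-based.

v_3 = (-154, 78, -27)

v_0 = (-1, -2, 0).
v_1 = A·v_0 = (4, 6, -9).
v_2 = A·v_1 = (-26, 14, 3).
v_3 = A·v_2 = (-154, 78, -27).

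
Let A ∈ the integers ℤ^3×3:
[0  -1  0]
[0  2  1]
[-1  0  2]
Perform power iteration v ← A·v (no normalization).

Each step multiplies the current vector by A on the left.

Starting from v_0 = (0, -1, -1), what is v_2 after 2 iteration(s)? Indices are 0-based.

v_0 = (0, -1, -1).
v_1 = A·v_0 = (1, -3, -2).
v_2 = A·v_1 = (3, -8, -5).

v_2 = (3, -8, -5)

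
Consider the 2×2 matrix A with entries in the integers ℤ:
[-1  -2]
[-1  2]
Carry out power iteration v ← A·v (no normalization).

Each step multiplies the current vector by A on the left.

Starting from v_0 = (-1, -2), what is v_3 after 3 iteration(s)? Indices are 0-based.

v_0 = (-1, -2).
v_1 = A·v_0 = (5, -3).
v_2 = A·v_1 = (1, -11).
v_3 = A·v_2 = (21, -23).

v_3 = (21, -23)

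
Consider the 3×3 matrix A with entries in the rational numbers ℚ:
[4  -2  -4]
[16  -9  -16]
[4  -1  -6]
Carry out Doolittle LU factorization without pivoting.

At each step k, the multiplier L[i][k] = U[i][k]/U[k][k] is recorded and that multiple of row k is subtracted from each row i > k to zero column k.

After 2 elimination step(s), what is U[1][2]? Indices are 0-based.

k=0: U[0][0]=4
  eliminate (1,0): mult=4, new row 1: (0, -1, 0); set L[1][0]=4
  eliminate (2,0): mult=1, new row 2: (0, 1, -2); set L[2][0]=1
k=1: U[1][1]=-1
  eliminate (2,1): mult=-1, new row 2: (0, 0, -2); set L[2][1]=-1

U[1][2] = 0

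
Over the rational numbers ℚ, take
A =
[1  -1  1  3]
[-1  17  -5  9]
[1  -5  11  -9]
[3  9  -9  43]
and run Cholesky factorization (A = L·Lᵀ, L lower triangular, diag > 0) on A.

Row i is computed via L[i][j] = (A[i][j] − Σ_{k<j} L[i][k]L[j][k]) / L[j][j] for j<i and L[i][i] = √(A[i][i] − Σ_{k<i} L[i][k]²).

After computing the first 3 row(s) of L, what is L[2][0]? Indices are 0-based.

L[2][0] = 1

Step 1: L[0][0] = √(1) = 1.
  L[1][0] = (-1) / L[0][0] = -1.
Step 2: L[1][1] = √(16) = 4.
  L[2][0] = (1) / L[0][0] = 1.
  L[2][1] = (-4) / L[1][1] = -1.
Step 3: L[2][2] = √(9) = 3.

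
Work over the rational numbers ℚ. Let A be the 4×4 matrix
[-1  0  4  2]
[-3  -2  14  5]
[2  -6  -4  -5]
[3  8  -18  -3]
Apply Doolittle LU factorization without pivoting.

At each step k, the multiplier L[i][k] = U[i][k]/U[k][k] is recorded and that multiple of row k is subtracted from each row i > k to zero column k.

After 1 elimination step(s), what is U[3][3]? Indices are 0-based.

[col 0] pivot -1
  R1 -= 3*R0 → (0, -2, 2, -1)  (L[1][0] := 3)
  R2 -= -2*R0 → (0, -6, 4, -1)  (L[2][0] := -2)
  R3 -= -3*R0 → (0, 8, -6, 3)  (L[3][0] := -3)

U[3][3] = 3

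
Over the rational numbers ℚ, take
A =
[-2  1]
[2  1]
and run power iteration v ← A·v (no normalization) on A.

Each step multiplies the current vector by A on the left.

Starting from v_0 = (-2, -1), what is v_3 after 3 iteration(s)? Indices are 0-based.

v_0 = (-2, -1).
v_1 = A·v_0 = (3, -5).
v_2 = A·v_1 = (-11, 1).
v_3 = A·v_2 = (23, -21).

v_3 = (23, -21)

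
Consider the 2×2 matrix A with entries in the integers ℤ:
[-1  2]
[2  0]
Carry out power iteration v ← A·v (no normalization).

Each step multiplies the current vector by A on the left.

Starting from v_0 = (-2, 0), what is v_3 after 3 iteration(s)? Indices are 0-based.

v_0 = (-2, 0).
v_1 = A·v_0 = (2, -4).
v_2 = A·v_1 = (-10, 4).
v_3 = A·v_2 = (18, -20).

v_3 = (18, -20)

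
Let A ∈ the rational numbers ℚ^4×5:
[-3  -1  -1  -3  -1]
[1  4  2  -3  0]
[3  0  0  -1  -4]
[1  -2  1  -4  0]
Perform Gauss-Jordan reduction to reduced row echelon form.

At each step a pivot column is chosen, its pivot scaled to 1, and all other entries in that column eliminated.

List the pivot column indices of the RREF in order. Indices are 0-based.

[1] R0 /= -3  ⇒  (1, 1/3, 1/3, 1, 1/3)
     R1 -= 1·R0  ⇒  (0, 11/3, 5/3, -4, -1/3)
     R2 -= 3·R0  ⇒  (0, -1, -1, -4, -5)
     R3 -= 1·R0  ⇒  (0, -7/3, 2/3, -5, -1/3)
[2] R1 /= 11/3  ⇒  (0, 1, 5/11, -12/11, -1/11)
     R0 -= 1/3·R1  ⇒  (1, 0, 2/11, 15/11, 4/11)
     R2 -= -1·R1  ⇒  (0, 0, -6/11, -56/11, -56/11)
     R3 -= -7/3·R1  ⇒  (0, 0, 19/11, -83/11, -6/11)
[3] R2 /= -6/11  ⇒  (0, 0, 1, 28/3, 28/3)
     R0 -= 2/11·R2  ⇒  (1, 0, 0, -1/3, -4/3)
     R1 -= 5/11·R2  ⇒  (0, 1, 0, -16/3, -13/3)
     R3 -= 19/11·R2  ⇒  (0, 0, 0, -71/3, -50/3)
[4] R3 /= -71/3  ⇒  (0, 0, 0, 1, 50/71)
     R0 -= -1/3·R3  ⇒  (1, 0, 0, 0, -78/71)
     R1 -= -16/3·R3  ⇒  (0, 1, 0, 0, -41/71)
     R2 -= 28/3·R3  ⇒  (0, 0, 1, 0, 196/71)

pivot columns: 0, 1, 2, 3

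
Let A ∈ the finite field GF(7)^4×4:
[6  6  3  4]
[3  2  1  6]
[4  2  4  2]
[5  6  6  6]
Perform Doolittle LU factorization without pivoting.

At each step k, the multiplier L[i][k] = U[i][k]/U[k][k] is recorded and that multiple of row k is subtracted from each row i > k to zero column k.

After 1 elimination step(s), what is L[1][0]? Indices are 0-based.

[col 0] pivot 6
  R1 -= 4*R0 → (0, 6, 3, 4)  (L[1][0] := 4)
  R2 -= 3*R0 → (0, 5, 2, 4)  (L[2][0] := 3)
  R3 -= 2*R0 → (0, 1, 0, 5)  (L[3][0] := 2)

L[1][0] = 4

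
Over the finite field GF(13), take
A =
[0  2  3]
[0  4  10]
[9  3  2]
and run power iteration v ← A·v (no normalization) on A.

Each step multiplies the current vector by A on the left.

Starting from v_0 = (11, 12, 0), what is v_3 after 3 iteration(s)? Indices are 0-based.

v_3 = (8, 1, 8)

v_0 = (11, 12, 0).
v_1 = A·v_0 = (11, 9, 5).
v_2 = A·v_1 = (7, 8, 6).
v_3 = A·v_2 = (8, 1, 8).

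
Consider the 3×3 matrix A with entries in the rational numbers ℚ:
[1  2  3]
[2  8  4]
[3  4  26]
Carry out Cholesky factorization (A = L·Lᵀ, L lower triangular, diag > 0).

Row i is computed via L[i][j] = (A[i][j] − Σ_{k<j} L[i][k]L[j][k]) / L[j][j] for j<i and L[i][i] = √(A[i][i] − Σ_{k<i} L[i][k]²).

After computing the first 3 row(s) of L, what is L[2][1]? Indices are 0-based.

Step 1: L[0][0] = √(1) = 1.
  L[1][0] = (2) / L[0][0] = 2.
Step 2: L[1][1] = √(4) = 2.
  L[2][0] = (3) / L[0][0] = 3.
  L[2][1] = (-2) / L[1][1] = -1.
Step 3: L[2][2] = √(16) = 4.

L[2][1] = -1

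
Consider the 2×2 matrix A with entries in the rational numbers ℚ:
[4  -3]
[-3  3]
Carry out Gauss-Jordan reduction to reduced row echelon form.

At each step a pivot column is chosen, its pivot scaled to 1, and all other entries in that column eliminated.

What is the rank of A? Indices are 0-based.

rank = 2

[1] R0 /= 4  ⇒  (1, -3/4)
     R1 -= -3·R0  ⇒  (0, 3/4)
[2] R1 /= 3/4  ⇒  (0, 1)
     R0 -= -3/4·R1  ⇒  (1, 0)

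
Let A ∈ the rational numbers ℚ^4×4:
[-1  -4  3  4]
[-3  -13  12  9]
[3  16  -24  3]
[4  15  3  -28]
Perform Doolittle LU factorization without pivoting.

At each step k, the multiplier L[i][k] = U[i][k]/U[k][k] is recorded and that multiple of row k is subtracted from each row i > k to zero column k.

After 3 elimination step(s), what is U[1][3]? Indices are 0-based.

[col 0] pivot -1
  R1 -= 3*R0 → (0, -1, 3, -3)  (L[1][0] := 3)
  R2 -= -3*R0 → (0, 4, -15, 15)  (L[2][0] := -3)
  R3 -= -4*R0 → (0, -1, 15, -12)  (L[3][0] := -4)
[col 1] pivot -1
  R2 -= -4*R1 → (0, 0, -3, 3)  (L[2][1] := -4)
  R3 -= 1*R1 → (0, 0, 12, -9)  (L[3][1] := 1)
[col 2] pivot -3
  R3 -= -4*R2 → (0, 0, 0, 3)  (L[3][2] := -4)

U[1][3] = -3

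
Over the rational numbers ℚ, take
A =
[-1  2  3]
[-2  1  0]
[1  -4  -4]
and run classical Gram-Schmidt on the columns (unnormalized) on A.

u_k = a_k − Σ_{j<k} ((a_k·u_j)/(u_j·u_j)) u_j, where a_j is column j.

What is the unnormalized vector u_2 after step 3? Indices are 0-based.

Step 1: u_0 = a_0 = (-1, -2, 1).
Step 2: u_1 = a_1 − (-4/3)·u_0 = (2/3, -5/3, -8/3).
Step 3: u_2 = a_2 − (-7/6)·u_0 − (38/31)·u_1 = (63/62, -9/31, 27/62).

u_2 = (63/62, -9/31, 27/62)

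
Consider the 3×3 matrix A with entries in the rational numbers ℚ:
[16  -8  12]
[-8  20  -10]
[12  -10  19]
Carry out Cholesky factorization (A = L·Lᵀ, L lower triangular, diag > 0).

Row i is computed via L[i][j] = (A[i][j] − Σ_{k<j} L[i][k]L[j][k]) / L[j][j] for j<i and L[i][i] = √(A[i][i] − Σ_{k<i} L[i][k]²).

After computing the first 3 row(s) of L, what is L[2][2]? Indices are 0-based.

Step 1: L[0][0] = √(16) = 4.
  L[1][0] = (-8) / L[0][0] = -2.
Step 2: L[1][1] = √(16) = 4.
  L[2][0] = (12) / L[0][0] = 3.
  L[2][1] = (-4) / L[1][1] = -1.
Step 3: L[2][2] = √(9) = 3.

L[2][2] = 3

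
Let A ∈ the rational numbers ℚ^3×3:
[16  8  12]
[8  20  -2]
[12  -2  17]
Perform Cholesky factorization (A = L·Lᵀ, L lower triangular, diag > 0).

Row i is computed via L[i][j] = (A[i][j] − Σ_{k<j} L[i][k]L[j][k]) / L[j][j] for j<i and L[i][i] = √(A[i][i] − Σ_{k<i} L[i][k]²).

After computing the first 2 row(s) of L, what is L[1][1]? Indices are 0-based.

L[1][1] = 4

Step 1: L[0][0] = √(16) = 4.
  L[1][0] = (8) / L[0][0] = 2.
Step 2: L[1][1] = √(16) = 4.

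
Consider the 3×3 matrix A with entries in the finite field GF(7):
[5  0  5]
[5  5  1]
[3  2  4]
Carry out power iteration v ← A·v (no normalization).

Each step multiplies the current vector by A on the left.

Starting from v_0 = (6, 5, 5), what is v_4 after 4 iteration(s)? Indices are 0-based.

v_4 = (2, 1, 6)

v_0 = (6, 5, 5).
v_1 = A·v_0 = (6, 4, 6).
v_2 = A·v_1 = (4, 0, 1).
v_3 = A·v_2 = (4, 0, 2).
v_4 = A·v_3 = (2, 1, 6).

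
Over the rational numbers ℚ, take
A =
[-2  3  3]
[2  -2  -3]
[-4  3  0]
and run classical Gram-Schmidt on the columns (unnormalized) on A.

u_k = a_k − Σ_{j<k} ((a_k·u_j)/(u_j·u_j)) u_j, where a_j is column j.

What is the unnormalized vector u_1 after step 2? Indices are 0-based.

u_1 = (7/6, -1/6, -2/3)

Step 1: u_0 = a_0 = (-2, 2, -4).
Step 2: u_1 = a_1 − (-11/12)·u_0 = (7/6, -1/6, -2/3).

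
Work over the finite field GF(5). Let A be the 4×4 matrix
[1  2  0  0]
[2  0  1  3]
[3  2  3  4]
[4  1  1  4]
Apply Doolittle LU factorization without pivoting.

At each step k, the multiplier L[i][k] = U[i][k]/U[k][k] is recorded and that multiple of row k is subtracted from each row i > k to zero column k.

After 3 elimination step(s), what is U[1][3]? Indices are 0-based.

U[1][3] = 3

k=0: U[0][0]=1
  eliminate (1,0): mult=2, new row 1: (0, 1, 1, 3); set L[1][0]=2
  eliminate (2,0): mult=3, new row 2: (0, 1, 3, 4); set L[2][0]=3
  eliminate (3,0): mult=4, new row 3: (0, 3, 1, 4); set L[3][0]=4
k=1: U[1][1]=1
  eliminate (2,1): mult=1, new row 2: (0, 0, 2, 1); set L[2][1]=1
  eliminate (3,1): mult=3, new row 3: (0, 0, 3, 0); set L[3][1]=3
k=2: U[2][2]=2
  eliminate (3,2): mult=4, new row 3: (0, 0, 0, 1); set L[3][2]=4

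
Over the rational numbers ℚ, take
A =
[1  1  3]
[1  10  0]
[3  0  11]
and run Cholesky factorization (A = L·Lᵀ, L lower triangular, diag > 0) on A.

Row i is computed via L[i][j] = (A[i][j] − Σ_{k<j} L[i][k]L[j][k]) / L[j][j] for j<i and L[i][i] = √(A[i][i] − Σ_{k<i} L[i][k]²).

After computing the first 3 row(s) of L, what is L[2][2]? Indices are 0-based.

L[2][2] = 1

Step 1: L[0][0] = √(1) = 1.
  L[1][0] = (1) / L[0][0] = 1.
Step 2: L[1][1] = √(9) = 3.
  L[2][0] = (3) / L[0][0] = 3.
  L[2][1] = (-3) / L[1][1] = -1.
Step 3: L[2][2] = √(1) = 1.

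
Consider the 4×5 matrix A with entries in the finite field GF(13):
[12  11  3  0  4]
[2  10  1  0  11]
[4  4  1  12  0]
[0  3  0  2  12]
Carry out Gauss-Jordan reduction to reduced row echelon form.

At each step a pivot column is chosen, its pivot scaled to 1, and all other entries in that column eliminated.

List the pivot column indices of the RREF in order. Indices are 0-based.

[1] R0 /= 12  ⇒  (1, 2, 10, 0, 9)
     R1 -= 2·R0  ⇒  (0, 6, 7, 0, 6)
     R2 -= 4·R0  ⇒  (0, 9, 0, 12, 3)
[2] R1 /= 6  ⇒  (0, 1, 12, 0, 1)
     R0 -= 2·R1  ⇒  (1, 0, 12, 0, 7)
     R2 -= 9·R1  ⇒  (0, 0, 9, 12, 7)
     R3 -= 3·R1  ⇒  (0, 0, 3, 2, 9)
[3] R2 /= 9  ⇒  (0, 0, 1, 10, 8)
     R0 -= 12·R2  ⇒  (1, 0, 0, 10, 2)
     R1 -= 12·R2  ⇒  (0, 1, 0, 10, 9)
     R3 -= 3·R2  ⇒  (0, 0, 0, 11, 11)
[4] R3 /= 11  ⇒  (0, 0, 0, 1, 1)
     R0 -= 10·R3  ⇒  (1, 0, 0, 0, 5)
     R1 -= 10·R3  ⇒  (0, 1, 0, 0, 12)
     R2 -= 10·R3  ⇒  (0, 0, 1, 0, 11)

pivot columns: 0, 1, 2, 3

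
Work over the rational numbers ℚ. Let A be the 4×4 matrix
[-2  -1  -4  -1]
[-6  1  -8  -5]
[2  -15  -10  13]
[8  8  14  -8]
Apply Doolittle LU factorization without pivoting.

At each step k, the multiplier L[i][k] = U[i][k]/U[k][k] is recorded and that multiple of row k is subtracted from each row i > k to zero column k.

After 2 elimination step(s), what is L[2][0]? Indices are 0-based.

L[2][0] = -1

[col 0] pivot -2
  R1 -= 3*R0 → (0, 4, 4, -2)  (L[1][0] := 3)
  R2 -= -1*R0 → (0, -16, -14, 12)  (L[2][0] := -1)
  R3 -= -4*R0 → (0, 4, -2, -12)  (L[3][0] := -4)
[col 1] pivot 4
  R2 -= -4*R1 → (0, 0, 2, 4)  (L[2][1] := -4)
  R3 -= 1*R1 → (0, 0, -6, -10)  (L[3][1] := 1)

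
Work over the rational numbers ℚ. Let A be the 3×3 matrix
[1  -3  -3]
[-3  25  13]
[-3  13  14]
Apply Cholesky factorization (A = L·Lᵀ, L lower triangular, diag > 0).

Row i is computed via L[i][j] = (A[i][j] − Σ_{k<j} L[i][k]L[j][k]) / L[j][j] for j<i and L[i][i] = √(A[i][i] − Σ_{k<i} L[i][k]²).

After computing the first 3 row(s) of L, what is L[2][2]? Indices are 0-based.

L[2][2] = 2

Step 1: L[0][0] = √(1) = 1.
  L[1][0] = (-3) / L[0][0] = -3.
Step 2: L[1][1] = √(16) = 4.
  L[2][0] = (-3) / L[0][0] = -3.
  L[2][1] = (4) / L[1][1] = 1.
Step 3: L[2][2] = √(4) = 2.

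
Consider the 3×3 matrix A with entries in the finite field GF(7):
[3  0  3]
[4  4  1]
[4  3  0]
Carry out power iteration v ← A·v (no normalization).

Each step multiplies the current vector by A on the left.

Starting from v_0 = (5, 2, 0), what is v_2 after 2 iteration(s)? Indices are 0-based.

v_0 = (5, 2, 0).
v_1 = A·v_0 = (1, 0, 5).
v_2 = A·v_1 = (4, 2, 4).

v_2 = (4, 2, 4)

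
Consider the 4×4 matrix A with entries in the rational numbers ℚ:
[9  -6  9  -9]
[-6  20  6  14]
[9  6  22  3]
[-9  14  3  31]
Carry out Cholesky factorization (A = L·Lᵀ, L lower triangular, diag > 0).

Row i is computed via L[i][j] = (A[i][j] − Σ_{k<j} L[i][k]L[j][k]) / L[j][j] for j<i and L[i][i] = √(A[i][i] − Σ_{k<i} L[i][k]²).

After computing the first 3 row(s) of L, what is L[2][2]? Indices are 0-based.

Step 1: L[0][0] = √(9) = 3.
  L[1][0] = (-6) / L[0][0] = -2.
Step 2: L[1][1] = √(16) = 4.
  L[2][0] = (9) / L[0][0] = 3.
  L[2][1] = (12) / L[1][1] = 3.
Step 3: L[2][2] = √(4) = 2.

L[2][2] = 2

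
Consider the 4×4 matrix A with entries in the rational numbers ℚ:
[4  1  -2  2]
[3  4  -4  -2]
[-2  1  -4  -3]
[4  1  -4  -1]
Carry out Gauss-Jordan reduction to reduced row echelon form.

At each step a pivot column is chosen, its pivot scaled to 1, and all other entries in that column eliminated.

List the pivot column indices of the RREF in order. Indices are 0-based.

pivot columns: 0, 1, 2, 3

[1] R0 /= 4  ⇒  (1, 1/4, -1/2, 1/2)
     R1 -= 3·R0  ⇒  (0, 13/4, -5/2, -7/2)
     R2 -= -2·R0  ⇒  (0, 3/2, -5, -2)
     R3 -= 4·R0  ⇒  (0, 0, -2, -3)
[2] R1 /= 13/4  ⇒  (0, 1, -10/13, -14/13)
     R0 -= 1/4·R1  ⇒  (1, 0, -4/13, 10/13)
     R2 -= 3/2·R1  ⇒  (0, 0, -50/13, -5/13)
[3] R2 /= -50/13  ⇒  (0, 0, 1, 1/10)
     R0 -= -4/13·R2  ⇒  (1, 0, 0, 4/5)
     R1 -= -10/13·R2  ⇒  (0, 1, 0, -1)
     R3 -= -2·R2  ⇒  (0, 0, 0, -14/5)
[4] R3 /= -14/5  ⇒  (0, 0, 0, 1)
     R0 -= 4/5·R3  ⇒  (1, 0, 0, 0)
     R1 -= -1·R3  ⇒  (0, 1, 0, 0)
     R2 -= 1/10·R3  ⇒  (0, 0, 1, 0)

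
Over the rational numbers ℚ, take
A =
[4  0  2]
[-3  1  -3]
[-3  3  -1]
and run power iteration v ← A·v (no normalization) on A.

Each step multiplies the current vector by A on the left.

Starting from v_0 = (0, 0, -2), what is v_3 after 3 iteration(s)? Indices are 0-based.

v_3 = (8, -36, 44)

v_0 = (0, 0, -2).
v_1 = A·v_0 = (-4, 6, 2).
v_2 = A·v_1 = (-12, 12, 28).
v_3 = A·v_2 = (8, -36, 44).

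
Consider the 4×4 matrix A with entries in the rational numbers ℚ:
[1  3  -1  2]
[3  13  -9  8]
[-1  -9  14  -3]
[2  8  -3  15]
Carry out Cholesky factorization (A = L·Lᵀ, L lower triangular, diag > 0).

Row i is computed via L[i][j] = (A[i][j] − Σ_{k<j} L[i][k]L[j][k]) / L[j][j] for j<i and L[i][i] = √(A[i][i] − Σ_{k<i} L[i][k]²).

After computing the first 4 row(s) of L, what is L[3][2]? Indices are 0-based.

Step 1: L[0][0] = √(1) = 1.
  L[1][0] = (3) / L[0][0] = 3.
Step 2: L[1][1] = √(4) = 2.
  L[2][0] = (-1) / L[0][0] = -1.
  L[2][1] = (-6) / L[1][1] = -3.
Step 3: L[2][2] = √(4) = 2.
  L[3][0] = (2) / L[0][0] = 2.
  L[3][1] = (2) / L[1][1] = 1.
  L[3][2] = (2) / L[2][2] = 1.
Step 4: L[3][3] = √(9) = 3.

L[3][2] = 1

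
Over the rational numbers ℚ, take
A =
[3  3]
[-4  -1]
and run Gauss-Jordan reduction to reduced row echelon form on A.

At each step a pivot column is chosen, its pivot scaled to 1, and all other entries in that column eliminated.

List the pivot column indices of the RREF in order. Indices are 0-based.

pivot columns: 0, 1

step 1: normalize row 0 (÷3) = (1, 1)
  row 1: subtract -4×row0 = (0, 3)
step 2: normalize row 1 (÷3) = (0, 1)
  row 0: subtract 1×row1 = (1, 0)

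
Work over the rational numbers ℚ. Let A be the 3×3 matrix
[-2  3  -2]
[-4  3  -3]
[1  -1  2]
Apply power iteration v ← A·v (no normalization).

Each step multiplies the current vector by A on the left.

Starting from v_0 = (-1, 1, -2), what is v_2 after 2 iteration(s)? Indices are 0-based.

v_0 = (-1, 1, -2).
v_1 = A·v_0 = (9, 13, -6).
v_2 = A·v_1 = (33, 21, -16).

v_2 = (33, 21, -16)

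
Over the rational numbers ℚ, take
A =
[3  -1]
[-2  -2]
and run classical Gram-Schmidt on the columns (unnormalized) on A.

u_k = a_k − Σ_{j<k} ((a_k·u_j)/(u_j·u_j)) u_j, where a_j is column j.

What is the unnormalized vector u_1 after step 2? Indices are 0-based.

Step 1: u_0 = a_0 = (3, -2).
Step 2: u_1 = a_1 − (1/13)·u_0 = (-16/13, -24/13).

u_1 = (-16/13, -24/13)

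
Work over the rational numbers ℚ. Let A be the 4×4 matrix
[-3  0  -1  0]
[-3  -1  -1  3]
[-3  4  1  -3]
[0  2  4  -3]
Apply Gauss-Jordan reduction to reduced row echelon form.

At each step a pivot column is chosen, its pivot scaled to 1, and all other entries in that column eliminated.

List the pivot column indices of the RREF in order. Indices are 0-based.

pivot columns: 0, 1, 2, 3

[1] R0 /= -3  ⇒  (1, 0, 1/3, 0)
     R1 -= -3·R0  ⇒  (0, -1, 0, 3)
     R2 -= -3·R0  ⇒  (0, 4, 2, -3)
[2] R1 /= -1  ⇒  (0, 1, 0, -3)
     R2 -= 4·R1  ⇒  (0, 0, 2, 9)
     R3 -= 2·R1  ⇒  (0, 0, 4, 3)
[3] R2 /= 2  ⇒  (0, 0, 1, 9/2)
     R0 -= 1/3·R2  ⇒  (1, 0, 0, -3/2)
     R3 -= 4·R2  ⇒  (0, 0, 0, -15)
[4] R3 /= -15  ⇒  (0, 0, 0, 1)
     R0 -= -3/2·R3  ⇒  (1, 0, 0, 0)
     R1 -= -3·R3  ⇒  (0, 1, 0, 0)
     R2 -= 9/2·R3  ⇒  (0, 0, 1, 0)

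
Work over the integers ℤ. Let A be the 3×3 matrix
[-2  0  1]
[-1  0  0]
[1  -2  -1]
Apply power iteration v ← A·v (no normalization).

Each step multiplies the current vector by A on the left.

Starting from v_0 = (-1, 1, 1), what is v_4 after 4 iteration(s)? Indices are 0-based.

v_0 = (-1, 1, 1).
v_1 = A·v_0 = (3, 1, -4).
v_2 = A·v_1 = (-10, -3, 5).
v_3 = A·v_2 = (25, 10, -9).
v_4 = A·v_3 = (-59, -25, 14).

v_4 = (-59, -25, 14)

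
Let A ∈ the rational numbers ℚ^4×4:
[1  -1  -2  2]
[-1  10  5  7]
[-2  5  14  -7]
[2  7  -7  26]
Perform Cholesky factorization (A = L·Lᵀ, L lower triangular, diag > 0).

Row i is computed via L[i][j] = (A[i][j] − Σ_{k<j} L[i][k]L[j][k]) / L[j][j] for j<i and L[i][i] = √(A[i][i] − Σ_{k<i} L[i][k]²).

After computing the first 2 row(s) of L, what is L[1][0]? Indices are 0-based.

L[1][0] = -1

Step 1: L[0][0] = √(1) = 1.
  L[1][0] = (-1) / L[0][0] = -1.
Step 2: L[1][1] = √(9) = 3.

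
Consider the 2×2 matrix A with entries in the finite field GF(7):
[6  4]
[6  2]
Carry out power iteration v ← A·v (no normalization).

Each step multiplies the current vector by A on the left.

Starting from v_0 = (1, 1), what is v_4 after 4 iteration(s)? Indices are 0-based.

v_4 = (0, 6)

v_0 = (1, 1).
v_1 = A·v_0 = (3, 1).
v_2 = A·v_1 = (1, 6).
v_3 = A·v_2 = (2, 4).
v_4 = A·v_3 = (0, 6).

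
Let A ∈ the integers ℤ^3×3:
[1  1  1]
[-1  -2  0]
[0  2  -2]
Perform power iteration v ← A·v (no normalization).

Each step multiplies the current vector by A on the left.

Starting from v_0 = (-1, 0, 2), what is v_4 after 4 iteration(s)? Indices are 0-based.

v_4 = (-13, -21, 68)

v_0 = (-1, 0, 2).
v_1 = A·v_0 = (1, 1, -4).
v_2 = A·v_1 = (-2, -3, 10).
v_3 = A·v_2 = (5, 8, -26).
v_4 = A·v_3 = (-13, -21, 68).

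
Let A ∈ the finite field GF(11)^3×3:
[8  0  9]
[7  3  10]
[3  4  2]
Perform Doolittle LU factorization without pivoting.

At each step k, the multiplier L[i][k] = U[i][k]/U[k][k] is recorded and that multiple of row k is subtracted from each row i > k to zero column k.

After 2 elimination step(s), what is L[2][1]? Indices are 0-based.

[col 0] pivot 8
  R1 -= 5*R0 → (0, 3, 9)  (L[1][0] := 5)
  R2 -= 10*R0 → (0, 4, 0)  (L[2][0] := 10)
[col 1] pivot 3
  R2 -= 5*R1 → (0, 0, 10)  (L[2][1] := 5)

L[2][1] = 5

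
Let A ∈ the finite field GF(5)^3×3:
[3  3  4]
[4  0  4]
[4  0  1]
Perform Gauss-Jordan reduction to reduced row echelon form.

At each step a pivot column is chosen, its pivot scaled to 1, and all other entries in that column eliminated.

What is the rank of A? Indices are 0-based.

[1] R0 /= 3  ⇒  (1, 1, 3)
     R1 -= 4·R0  ⇒  (0, 1, 2)
     R2 -= 4·R0  ⇒  (0, 1, 4)
[2] R1 /= 1  ⇒  (0, 1, 2)
     R0 -= 1·R1  ⇒  (1, 0, 1)
     R2 -= 1·R1  ⇒  (0, 0, 2)
[3] R2 /= 2  ⇒  (0, 0, 1)
     R0 -= 1·R2  ⇒  (1, 0, 0)
     R1 -= 2·R2  ⇒  (0, 1, 0)

rank = 3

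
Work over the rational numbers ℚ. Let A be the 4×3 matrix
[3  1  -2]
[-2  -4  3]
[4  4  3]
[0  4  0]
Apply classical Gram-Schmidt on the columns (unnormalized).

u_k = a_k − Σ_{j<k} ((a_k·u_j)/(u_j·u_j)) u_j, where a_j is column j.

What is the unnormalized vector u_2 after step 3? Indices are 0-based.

Step 1: u_0 = a_0 = (3, -2, 4, 0).
Step 2: u_1 = a_1 − (27/29)·u_0 = (-52/29, -62/29, 8/29, 4).
Step 3: u_2 = a_2 − (0)·u_0 − (-29/346)·u_1 = (-372/173, 488/173, 523/173, 58/173).

u_2 = (-372/173, 488/173, 523/173, 58/173)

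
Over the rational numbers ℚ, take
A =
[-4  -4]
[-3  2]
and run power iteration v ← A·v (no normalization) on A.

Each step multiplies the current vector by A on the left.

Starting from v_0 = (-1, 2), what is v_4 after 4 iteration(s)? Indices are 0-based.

v_0 = (-1, 2).
v_1 = A·v_0 = (-4, 7).
v_2 = A·v_1 = (-12, 26).
v_3 = A·v_2 = (-56, 88).
v_4 = A·v_3 = (-128, 344).

v_4 = (-128, 344)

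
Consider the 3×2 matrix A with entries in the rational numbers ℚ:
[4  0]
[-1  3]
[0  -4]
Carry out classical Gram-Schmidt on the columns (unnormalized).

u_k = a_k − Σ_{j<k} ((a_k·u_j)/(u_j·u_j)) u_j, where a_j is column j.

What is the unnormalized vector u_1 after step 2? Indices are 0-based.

u_1 = (12/17, 48/17, -4)

Step 1: u_0 = a_0 = (4, -1, 0).
Step 2: u_1 = a_1 − (-3/17)·u_0 = (12/17, 48/17, -4).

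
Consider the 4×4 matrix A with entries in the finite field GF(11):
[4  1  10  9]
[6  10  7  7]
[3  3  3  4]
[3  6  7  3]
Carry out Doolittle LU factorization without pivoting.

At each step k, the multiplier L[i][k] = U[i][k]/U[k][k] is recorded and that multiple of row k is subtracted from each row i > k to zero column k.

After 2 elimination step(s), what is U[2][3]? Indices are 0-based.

k=0: U[0][0]=4
  eliminate (1,0): mult=7, new row 1: (0, 3, 3, 10); set L[1][0]=7
  eliminate (2,0): mult=9, new row 2: (0, 5, 1, 0); set L[2][0]=9
  eliminate (3,0): mult=9, new row 3: (0, 8, 5, 10); set L[3][0]=9
k=1: U[1][1]=3
  eliminate (2,1): mult=9, new row 2: (0, 0, 7, 9); set L[2][1]=9
  eliminate (3,1): mult=10, new row 3: (0, 0, 8, 9); set L[3][1]=10

U[2][3] = 9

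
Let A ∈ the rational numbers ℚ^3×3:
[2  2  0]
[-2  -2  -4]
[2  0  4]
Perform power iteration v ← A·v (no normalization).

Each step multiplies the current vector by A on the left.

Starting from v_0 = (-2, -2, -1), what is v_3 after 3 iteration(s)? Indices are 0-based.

v_0 = (-2, -2, -1).
v_1 = A·v_0 = (-8, 12, -8).
v_2 = A·v_1 = (8, 24, -48).
v_3 = A·v_2 = (64, 128, -176).

v_3 = (64, 128, -176)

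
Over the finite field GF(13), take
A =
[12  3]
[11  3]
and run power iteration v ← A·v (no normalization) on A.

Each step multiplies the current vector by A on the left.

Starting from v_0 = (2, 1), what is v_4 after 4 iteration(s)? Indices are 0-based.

v_4 = (3, 1)

v_0 = (2, 1).
v_1 = A·v_0 = (1, 12).
v_2 = A·v_1 = (9, 8).
v_3 = A·v_2 = (2, 6).
v_4 = A·v_3 = (3, 1).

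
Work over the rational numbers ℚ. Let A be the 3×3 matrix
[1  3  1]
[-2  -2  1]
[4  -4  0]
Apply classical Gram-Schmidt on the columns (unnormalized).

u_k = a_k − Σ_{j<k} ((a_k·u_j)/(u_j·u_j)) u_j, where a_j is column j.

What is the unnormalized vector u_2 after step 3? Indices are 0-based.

u_2 = (32/33, 32/33, 8/33)

Step 1: u_0 = a_0 = (1, -2, 4).
Step 2: u_1 = a_1 − (-3/7)·u_0 = (24/7, -20/7, -16/7).
Step 3: u_2 = a_2 − (-1/21)·u_0 − (1/44)·u_1 = (32/33, 32/33, 8/33).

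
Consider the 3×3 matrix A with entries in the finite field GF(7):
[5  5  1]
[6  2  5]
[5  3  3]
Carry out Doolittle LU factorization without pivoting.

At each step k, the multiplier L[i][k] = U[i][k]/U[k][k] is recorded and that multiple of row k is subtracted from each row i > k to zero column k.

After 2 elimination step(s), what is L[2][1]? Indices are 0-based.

k=0: U[0][0]=5
  eliminate (1,0): mult=4, new row 1: (0, 3, 1); set L[1][0]=4
  eliminate (2,0): mult=1, new row 2: (0, 5, 2); set L[2][0]=1
k=1: U[1][1]=3
  eliminate (2,1): mult=4, new row 2: (0, 0, 5); set L[2][1]=4

L[2][1] = 4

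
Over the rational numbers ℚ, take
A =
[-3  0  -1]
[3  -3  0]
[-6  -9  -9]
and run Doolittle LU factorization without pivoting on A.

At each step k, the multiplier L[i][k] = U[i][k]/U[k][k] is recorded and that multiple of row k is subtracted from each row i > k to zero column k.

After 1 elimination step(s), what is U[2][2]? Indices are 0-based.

k=0: U[0][0]=-3
  eliminate (1,0): mult=-1, new row 1: (0, -3, -1); set L[1][0]=-1
  eliminate (2,0): mult=2, new row 2: (0, -9, -7); set L[2][0]=2

U[2][2] = -7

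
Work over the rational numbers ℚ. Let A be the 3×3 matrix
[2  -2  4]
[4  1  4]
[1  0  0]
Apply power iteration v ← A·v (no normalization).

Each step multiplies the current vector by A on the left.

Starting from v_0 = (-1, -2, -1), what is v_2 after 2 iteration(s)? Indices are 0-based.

v_2 = (12, -22, -2)

v_0 = (-1, -2, -1).
v_1 = A·v_0 = (-2, -10, -1).
v_2 = A·v_1 = (12, -22, -2).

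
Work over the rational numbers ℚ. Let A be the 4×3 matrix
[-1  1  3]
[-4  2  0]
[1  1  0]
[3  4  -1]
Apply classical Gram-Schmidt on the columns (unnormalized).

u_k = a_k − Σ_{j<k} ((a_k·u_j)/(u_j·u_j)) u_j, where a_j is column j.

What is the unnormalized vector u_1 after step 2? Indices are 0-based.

u_1 = (31/27, 70/27, 23/27, 32/9)

Step 1: u_0 = a_0 = (-1, -4, 1, 3).
Step 2: u_1 = a_1 − (4/27)·u_0 = (31/27, 70/27, 23/27, 32/9).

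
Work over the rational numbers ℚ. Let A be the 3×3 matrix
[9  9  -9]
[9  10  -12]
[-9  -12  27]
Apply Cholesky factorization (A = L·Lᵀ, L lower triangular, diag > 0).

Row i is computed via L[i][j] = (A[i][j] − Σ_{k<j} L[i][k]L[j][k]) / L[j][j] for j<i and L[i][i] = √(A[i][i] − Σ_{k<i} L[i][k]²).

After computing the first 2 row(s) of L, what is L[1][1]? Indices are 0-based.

L[1][1] = 1

Step 1: L[0][0] = √(9) = 3.
  L[1][0] = (9) / L[0][0] = 3.
Step 2: L[1][1] = √(1) = 1.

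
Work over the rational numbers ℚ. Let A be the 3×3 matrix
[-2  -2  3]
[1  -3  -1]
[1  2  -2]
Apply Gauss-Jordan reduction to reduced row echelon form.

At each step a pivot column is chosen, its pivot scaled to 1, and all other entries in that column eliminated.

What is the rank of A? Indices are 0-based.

[1] R0 /= -2  ⇒  (1, 1, -3/2)
     R1 -= 1·R0  ⇒  (0, -4, 1/2)
     R2 -= 1·R0  ⇒  (0, 1, -1/2)
[2] R1 /= -4  ⇒  (0, 1, -1/8)
     R0 -= 1·R1  ⇒  (1, 0, -11/8)
     R2 -= 1·R1  ⇒  (0, 0, -3/8)
[3] R2 /= -3/8  ⇒  (0, 0, 1)
     R0 -= -11/8·R2  ⇒  (1, 0, 0)
     R1 -= -1/8·R2  ⇒  (0, 1, 0)

rank = 3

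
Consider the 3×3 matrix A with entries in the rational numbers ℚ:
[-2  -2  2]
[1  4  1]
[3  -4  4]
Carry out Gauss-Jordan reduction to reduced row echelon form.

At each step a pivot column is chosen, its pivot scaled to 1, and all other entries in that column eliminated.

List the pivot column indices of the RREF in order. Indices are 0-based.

pivot columns: 0, 1, 2

[1] R0 /= -2  ⇒  (1, 1, -1)
     R1 -= 1·R0  ⇒  (0, 3, 2)
     R2 -= 3·R0  ⇒  (0, -7, 7)
[2] R1 /= 3  ⇒  (0, 1, 2/3)
     R0 -= 1·R1  ⇒  (1, 0, -5/3)
     R2 -= -7·R1  ⇒  (0, 0, 35/3)
[3] R2 /= 35/3  ⇒  (0, 0, 1)
     R0 -= -5/3·R2  ⇒  (1, 0, 0)
     R1 -= 2/3·R2  ⇒  (0, 1, 0)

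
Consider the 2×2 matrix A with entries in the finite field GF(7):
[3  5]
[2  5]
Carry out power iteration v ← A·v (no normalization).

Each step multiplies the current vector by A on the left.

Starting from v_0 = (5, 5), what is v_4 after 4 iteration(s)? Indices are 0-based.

v_4 = (6, 2)

v_0 = (5, 5).
v_1 = A·v_0 = (5, 0).
v_2 = A·v_1 = (1, 3).
v_3 = A·v_2 = (4, 3).
v_4 = A·v_3 = (6, 2).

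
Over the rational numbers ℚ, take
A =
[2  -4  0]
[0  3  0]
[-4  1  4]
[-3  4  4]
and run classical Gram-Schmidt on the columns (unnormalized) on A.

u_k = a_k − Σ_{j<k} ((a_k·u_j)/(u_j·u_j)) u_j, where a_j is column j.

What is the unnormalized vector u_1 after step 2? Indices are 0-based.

Step 1: u_0 = a_0 = (2, 0, -4, -3).
Step 2: u_1 = a_1 − (-24/29)·u_0 = (-68/29, 3, -67/29, 44/29).

u_1 = (-68/29, 3, -67/29, 44/29)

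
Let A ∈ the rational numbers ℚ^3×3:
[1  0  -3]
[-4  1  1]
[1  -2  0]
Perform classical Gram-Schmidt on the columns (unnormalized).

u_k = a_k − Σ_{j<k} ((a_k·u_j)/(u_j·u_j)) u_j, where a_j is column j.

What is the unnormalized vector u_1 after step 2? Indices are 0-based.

Step 1: u_0 = a_0 = (1, -4, 1).
Step 2: u_1 = a_1 − (-1/3)·u_0 = (1/3, -1/3, -5/3).

u_1 = (1/3, -1/3, -5/3)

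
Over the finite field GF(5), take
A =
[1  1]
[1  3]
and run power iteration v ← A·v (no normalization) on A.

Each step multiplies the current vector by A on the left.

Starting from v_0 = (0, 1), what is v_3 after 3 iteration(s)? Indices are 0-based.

v_3 = (4, 4)

v_0 = (0, 1).
v_1 = A·v_0 = (1, 3).
v_2 = A·v_1 = (4, 0).
v_3 = A·v_2 = (4, 4).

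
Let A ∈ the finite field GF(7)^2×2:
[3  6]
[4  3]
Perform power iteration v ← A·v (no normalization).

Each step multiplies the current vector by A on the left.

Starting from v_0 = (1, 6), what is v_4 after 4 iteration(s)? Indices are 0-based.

v_0 = (1, 6).
v_1 = A·v_0 = (4, 1).
v_2 = A·v_1 = (4, 5).
v_3 = A·v_2 = (0, 3).
v_4 = A·v_3 = (4, 2).

v_4 = (4, 2)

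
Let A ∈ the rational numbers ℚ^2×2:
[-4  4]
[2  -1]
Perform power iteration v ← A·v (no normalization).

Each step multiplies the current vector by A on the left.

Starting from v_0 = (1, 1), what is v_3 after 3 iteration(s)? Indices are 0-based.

v_0 = (1, 1).
v_1 = A·v_0 = (0, 1).
v_2 = A·v_1 = (4, -1).
v_3 = A·v_2 = (-20, 9).

v_3 = (-20, 9)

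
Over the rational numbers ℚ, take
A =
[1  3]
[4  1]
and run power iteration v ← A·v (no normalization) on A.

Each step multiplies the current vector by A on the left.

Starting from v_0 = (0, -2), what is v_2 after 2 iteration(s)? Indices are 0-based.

v_0 = (0, -2).
v_1 = A·v_0 = (-6, -2).
v_2 = A·v_1 = (-12, -26).

v_2 = (-12, -26)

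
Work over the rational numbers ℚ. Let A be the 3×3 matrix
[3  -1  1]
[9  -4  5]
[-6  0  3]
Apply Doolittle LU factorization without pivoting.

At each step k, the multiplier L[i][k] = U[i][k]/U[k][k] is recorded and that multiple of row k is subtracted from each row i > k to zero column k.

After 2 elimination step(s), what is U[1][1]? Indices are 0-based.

Step 1: pivot at (0,0) is 3.
  row1 ← row1 − (3)·row0  ⇒  L[1][0]=3, U row1=(0, -1, 2)
  row2 ← row2 − (-2)·row0  ⇒  L[2][0]=-2, U row2=(0, -2, 5)
Step 2: pivot at (1,1) is -1.
  row2 ← row2 − (2)·row1  ⇒  L[2][1]=2, U row2=(0, 0, 1)

U[1][1] = -1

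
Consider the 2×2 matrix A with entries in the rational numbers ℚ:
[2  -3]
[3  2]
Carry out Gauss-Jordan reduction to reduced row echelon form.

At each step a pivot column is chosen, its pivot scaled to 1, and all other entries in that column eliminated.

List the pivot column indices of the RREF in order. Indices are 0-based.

pivot columns: 0, 1

pivot(0,0)=2: scale R0 → (1, -3/2)
  clear (1,0): R1 −= (3)R0 → (0, 13/2)
pivot(1,1)=13/2: scale R1 → (0, 1)
  clear (0,1): R0 −= (-3/2)R1 → (1, 0)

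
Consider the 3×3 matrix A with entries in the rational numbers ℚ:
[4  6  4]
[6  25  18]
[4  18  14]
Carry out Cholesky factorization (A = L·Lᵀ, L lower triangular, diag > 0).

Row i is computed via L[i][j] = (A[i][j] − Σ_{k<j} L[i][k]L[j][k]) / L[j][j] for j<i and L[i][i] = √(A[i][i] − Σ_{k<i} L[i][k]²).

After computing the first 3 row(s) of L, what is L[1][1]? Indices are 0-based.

Step 1: L[0][0] = √(4) = 2.
  L[1][0] = (6) / L[0][0] = 3.
Step 2: L[1][1] = √(16) = 4.
  L[2][0] = (4) / L[0][0] = 2.
  L[2][1] = (12) / L[1][1] = 3.
Step 3: L[2][2] = √(1) = 1.

L[1][1] = 4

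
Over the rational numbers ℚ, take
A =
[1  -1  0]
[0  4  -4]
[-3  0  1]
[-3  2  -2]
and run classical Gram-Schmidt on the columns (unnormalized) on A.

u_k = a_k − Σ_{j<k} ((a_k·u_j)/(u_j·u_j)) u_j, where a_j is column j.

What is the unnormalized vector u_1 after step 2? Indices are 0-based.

u_1 = (-12/19, 4, -21/19, 17/19)

Step 1: u_0 = a_0 = (1, 0, -3, -3).
Step 2: u_1 = a_1 − (-7/19)·u_0 = (-12/19, 4, -21/19, 17/19).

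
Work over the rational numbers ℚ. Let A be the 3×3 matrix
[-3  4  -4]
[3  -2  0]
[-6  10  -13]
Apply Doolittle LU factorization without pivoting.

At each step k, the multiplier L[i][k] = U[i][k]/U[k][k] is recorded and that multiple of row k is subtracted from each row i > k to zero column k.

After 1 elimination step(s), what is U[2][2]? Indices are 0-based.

U[2][2] = -5

[col 0] pivot -3
  R1 -= -1*R0 → (0, 2, -4)  (L[1][0] := -1)
  R2 -= 2*R0 → (0, 2, -5)  (L[2][0] := 2)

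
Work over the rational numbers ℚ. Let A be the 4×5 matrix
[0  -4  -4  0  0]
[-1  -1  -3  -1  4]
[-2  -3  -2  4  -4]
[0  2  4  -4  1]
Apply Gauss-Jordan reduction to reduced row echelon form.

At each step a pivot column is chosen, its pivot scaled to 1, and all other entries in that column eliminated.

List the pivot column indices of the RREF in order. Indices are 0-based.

pivot(0,0): swap R0↔R1
pivot(0,0)=-1: scale R0 → (1, 1, 3, 1, -4)
  clear (2,0): R2 −= (-2)R0 → (0, -1, 4, 6, -12)
pivot(1,1)=-4: scale R1 → (0, 1, 1, 0, 0)
  clear (0,1): R0 −= (1)R1 → (1, 0, 2, 1, -4)
  clear (2,1): R2 −= (-1)R1 → (0, 0, 5, 6, -12)
  clear (3,1): R3 −= (2)R1 → (0, 0, 2, -4, 1)
pivot(2,2)=5: scale R2 → (0, 0, 1, 6/5, -12/5)
  clear (0,2): R0 −= (2)R2 → (1, 0, 0, -7/5, 4/5)
  clear (1,2): R1 −= (1)R2 → (0, 1, 0, -6/5, 12/5)
  clear (3,2): R3 −= (2)R2 → (0, 0, 0, -32/5, 29/5)
pivot(3,3)=-32/5: scale R3 → (0, 0, 0, 1, -29/32)
  clear (0,3): R0 −= (-7/5)R3 → (1, 0, 0, 0, -15/32)
  clear (1,3): R1 −= (-6/5)R3 → (0, 1, 0, 0, 21/16)
  clear (2,3): R2 −= (6/5)R3 → (0, 0, 1, 0, -21/16)

pivot columns: 0, 1, 2, 3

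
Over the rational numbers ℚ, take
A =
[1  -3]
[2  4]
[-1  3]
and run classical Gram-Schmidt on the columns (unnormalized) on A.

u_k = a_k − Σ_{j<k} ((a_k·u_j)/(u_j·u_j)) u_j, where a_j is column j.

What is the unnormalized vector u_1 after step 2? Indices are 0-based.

Step 1: u_0 = a_0 = (1, 2, -1).
Step 2: u_1 = a_1 − (1/3)·u_0 = (-10/3, 10/3, 10/3).

u_1 = (-10/3, 10/3, 10/3)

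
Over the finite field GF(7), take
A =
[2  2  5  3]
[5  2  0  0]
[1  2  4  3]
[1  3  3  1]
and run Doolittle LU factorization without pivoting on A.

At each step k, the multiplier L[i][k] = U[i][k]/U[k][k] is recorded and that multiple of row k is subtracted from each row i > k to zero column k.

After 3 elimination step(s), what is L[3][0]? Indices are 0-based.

L[3][0] = 4

[col 0] pivot 2
  R1 -= 6*R0 → (0, 4, 5, 3)  (L[1][0] := 6)
  R2 -= 4*R0 → (0, 1, 5, 5)  (L[2][0] := 4)
  R3 -= 4*R0 → (0, 2, 4, 3)  (L[3][0] := 4)
[col 1] pivot 4
  R2 -= 2*R1 → (0, 0, 2, 6)  (L[2][1] := 2)
  R3 -= 4*R1 → (0, 0, 5, 5)  (L[3][1] := 4)
[col 2] pivot 2
  R3 -= 6*R2 → (0, 0, 0, 4)  (L[3][2] := 6)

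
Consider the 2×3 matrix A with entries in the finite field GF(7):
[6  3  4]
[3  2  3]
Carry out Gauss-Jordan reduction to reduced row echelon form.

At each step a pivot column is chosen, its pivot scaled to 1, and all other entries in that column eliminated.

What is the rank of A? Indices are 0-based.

step 1: normalize row 0 (÷6) = (1, 4, 3)
  row 1: subtract 3×row0 = (0, 4, 1)
step 2: normalize row 1 (÷4) = (0, 1, 2)
  row 0: subtract 4×row1 = (1, 0, 2)

rank = 2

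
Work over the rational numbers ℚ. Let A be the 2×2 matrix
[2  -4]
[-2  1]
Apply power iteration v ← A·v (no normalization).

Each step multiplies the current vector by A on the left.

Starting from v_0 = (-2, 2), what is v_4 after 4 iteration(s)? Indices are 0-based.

v_0 = (-2, 2).
v_1 = A·v_0 = (-12, 6).
v_2 = A·v_1 = (-48, 30).
v_3 = A·v_2 = (-216, 126).
v_4 = A·v_3 = (-936, 558).

v_4 = (-936, 558)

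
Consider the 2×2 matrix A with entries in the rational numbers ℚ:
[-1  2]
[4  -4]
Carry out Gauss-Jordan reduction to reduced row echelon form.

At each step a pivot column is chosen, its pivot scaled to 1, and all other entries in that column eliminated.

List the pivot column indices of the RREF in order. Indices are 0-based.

[1] R0 /= -1  ⇒  (1, -2)
     R1 -= 4·R0  ⇒  (0, 4)
[2] R1 /= 4  ⇒  (0, 1)
     R0 -= -2·R1  ⇒  (1, 0)

pivot columns: 0, 1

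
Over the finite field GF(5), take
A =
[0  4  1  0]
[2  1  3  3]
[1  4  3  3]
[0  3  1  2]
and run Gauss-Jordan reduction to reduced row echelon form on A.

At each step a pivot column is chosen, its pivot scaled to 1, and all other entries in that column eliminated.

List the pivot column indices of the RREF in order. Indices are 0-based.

pivot(0,0): swap R0↔R1
pivot(0,0)=2: scale R0 → (1, 3, 4, 4)
  clear (2,0): R2 −= (1)R0 → (0, 1, 4, 4)
pivot(1,1)=4: scale R1 → (0, 1, 4, 0)
  clear (0,1): R0 −= (3)R1 → (1, 0, 2, 4)
  clear (2,1): R2 −= (1)R1 → (0, 0, 0, 4)
  clear (3,1): R3 −= (3)R1 → (0, 0, 4, 2)
pivot(2,2): swap R2↔R3
pivot(2,2)=4: scale R2 → (0, 0, 1, 3)
  clear (0,2): R0 −= (2)R2 → (1, 0, 0, 3)
  clear (1,2): R1 −= (4)R2 → (0, 1, 0, 3)
pivot(3,3)=4: scale R3 → (0, 0, 0, 1)
  clear (0,3): R0 −= (3)R3 → (1, 0, 0, 0)
  clear (1,3): R1 −= (3)R3 → (0, 1, 0, 0)
  clear (2,3): R2 −= (3)R3 → (0, 0, 1, 0)

pivot columns: 0, 1, 2, 3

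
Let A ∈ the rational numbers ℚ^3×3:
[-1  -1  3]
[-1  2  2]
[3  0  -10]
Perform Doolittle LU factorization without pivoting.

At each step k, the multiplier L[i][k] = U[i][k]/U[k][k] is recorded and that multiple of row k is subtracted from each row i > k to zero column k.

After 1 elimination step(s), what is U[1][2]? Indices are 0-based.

k=0: U[0][0]=-1
  eliminate (1,0): mult=1, new row 1: (0, 3, -1); set L[1][0]=1
  eliminate (2,0): mult=-3, new row 2: (0, -3, -1); set L[2][0]=-3

U[1][2] = -1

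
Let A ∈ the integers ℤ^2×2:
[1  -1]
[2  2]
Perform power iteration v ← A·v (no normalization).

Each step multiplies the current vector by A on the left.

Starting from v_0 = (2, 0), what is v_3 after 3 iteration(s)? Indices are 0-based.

v_3 = (-14, 20)

v_0 = (2, 0).
v_1 = A·v_0 = (2, 4).
v_2 = A·v_1 = (-2, 12).
v_3 = A·v_2 = (-14, 20).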